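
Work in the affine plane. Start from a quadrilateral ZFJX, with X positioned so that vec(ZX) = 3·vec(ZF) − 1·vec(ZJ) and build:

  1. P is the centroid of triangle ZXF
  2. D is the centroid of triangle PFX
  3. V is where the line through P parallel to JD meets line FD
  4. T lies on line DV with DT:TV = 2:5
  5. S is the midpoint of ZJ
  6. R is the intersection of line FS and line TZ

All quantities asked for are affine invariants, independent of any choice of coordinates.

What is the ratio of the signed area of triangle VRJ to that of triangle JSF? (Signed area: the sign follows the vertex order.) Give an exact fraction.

[VRJ]:[JSF] = 235/297

Choose coordinates Z = (0, 0), F = (1, 0), J = (0, 1), X = (3, -1).
1. P is the centroid of triangle ZXF ⇒ P = (4/3, -1/3)
2. D is the centroid of triangle PFX ⇒ D = (16/9, -4/9)
3. V is where the line through P parallel to JD meets line FD ⇒ V = (20/27, 4/27)
4. T lies on line DV with DT:TV = 2:5 ⇒ T = (40/27, -52/189)
5. S is the midpoint of ZJ ⇒ S = (0, 1/2)
6. R is the intersection of line FS and line TZ ⇒ R = (35/22, -13/44)
2·[VRJ] = 235/594, 2·[JSF] = 1/2
[VRJ]:[JSF] = 235/594:1/2 = 235/297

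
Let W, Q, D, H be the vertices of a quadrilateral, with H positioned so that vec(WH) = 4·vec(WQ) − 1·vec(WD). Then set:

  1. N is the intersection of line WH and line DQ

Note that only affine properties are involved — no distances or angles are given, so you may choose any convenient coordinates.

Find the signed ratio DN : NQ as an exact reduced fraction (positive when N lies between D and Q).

Set W = (0, 0), Q = (1, 0), D = (0, 1), H = (4, -1); any affine frame gives the same invariant.
1. N is the intersection of line WH and line DQ ⇒ N = (4/3, -1/3)
N = D + t·(Q−D) with t = 4/3, so DN:NQ = t:(1−t) = 4/3:-1/3

DN:NQ = -4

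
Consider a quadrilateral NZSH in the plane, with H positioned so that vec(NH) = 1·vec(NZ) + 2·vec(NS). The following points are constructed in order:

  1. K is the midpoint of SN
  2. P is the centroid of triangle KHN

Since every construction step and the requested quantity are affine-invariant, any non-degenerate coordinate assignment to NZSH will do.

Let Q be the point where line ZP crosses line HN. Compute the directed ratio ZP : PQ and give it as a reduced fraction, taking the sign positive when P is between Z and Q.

ZP:PQ = -13

Assign N = (0, 0), Z = (1, 0), S = (0, 1), H = (1, 2) — the answer is frame-independent, so this choice is without loss of generality.
1. K is the midpoint of SN ⇒ K = (0, 1/2)
2. P is the centroid of triangle KHN ⇒ P = (1/3, 5/6)
line ZP meets HN at Q = (5/13, 10/13)
P = Z + t·(Q−Z) with t = 13/12, so ZP:PQ = 13/12:-1/12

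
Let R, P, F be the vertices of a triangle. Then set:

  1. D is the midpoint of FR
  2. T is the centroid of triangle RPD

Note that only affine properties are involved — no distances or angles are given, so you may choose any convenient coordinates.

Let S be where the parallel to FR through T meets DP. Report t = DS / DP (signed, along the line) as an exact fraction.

Set R = (0, 0), P = (1, 0), F = (0, 1); any affine frame gives the same invariant.
1. D is the midpoint of FR ⇒ D = (0, 1/2)
2. T is the centroid of triangle RPD ⇒ T = (1/3, 1/6)
through T parallel to FR: direction (0, -1); meets DP at S = (1/3, 1/3)
S = D + t·(P−D) with t = 1/3

t = 1/3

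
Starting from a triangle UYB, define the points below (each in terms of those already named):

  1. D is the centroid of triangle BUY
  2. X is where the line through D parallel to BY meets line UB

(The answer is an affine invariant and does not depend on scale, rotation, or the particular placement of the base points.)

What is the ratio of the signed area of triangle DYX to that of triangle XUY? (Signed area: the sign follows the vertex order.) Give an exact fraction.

Choose coordinates U = (0, 0), Y = (1, 0), B = (0, 1).
1. D is the centroid of triangle BUY ⇒ D = (1/3, 1/3)
2. X is where the line through D parallel to BY meets line UB ⇒ X = (0, 2/3)
2·[DYX] = 1/9, 2·[XUY] = 2/3
[DYX]:[XUY] = 1/9:2/3 = 1/6

[DYX]:[XUY] = 1/6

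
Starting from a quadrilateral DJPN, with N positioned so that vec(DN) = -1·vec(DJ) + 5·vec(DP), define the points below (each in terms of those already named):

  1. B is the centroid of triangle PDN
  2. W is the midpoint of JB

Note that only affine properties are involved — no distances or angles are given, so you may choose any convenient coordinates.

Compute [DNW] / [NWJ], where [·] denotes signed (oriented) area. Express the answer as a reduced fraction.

[DNW]:[NWJ] = -2

Work in coordinates with D = (0, 0), J = (1, 0), P = (0, 1), N = (-1, 5).
1. B is the centroid of triangle PDN ⇒ B = (-1/3, 2)
2. W is the midpoint of JB ⇒ W = (1/3, 1)
2·[DNW] = -8/3, 2·[NWJ] = 4/3
[DNW]:[NWJ] = -8/3:4/3 = -2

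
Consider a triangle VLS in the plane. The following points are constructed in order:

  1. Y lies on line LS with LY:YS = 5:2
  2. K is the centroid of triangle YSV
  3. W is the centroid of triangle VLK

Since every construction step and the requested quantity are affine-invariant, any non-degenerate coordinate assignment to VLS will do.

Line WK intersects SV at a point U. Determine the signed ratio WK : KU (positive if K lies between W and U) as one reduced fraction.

WK:KU = 17/6

Assign V = (0, 0), L = (1, 0), S = (0, 1) — the answer is frame-independent, so this choice is without loss of generality.
1. Y lies on line LS with LY:YS = 5:2 ⇒ Y = (2/7, 5/7)
2. K is the centroid of triangle YSV ⇒ K = (2/21, 4/7)
3. W is the centroid of triangle VLK ⇒ W = (23/63, 4/21)
line WK meets SV at U = (0, 12/17)
K = W + t·(U−W) with t = 17/23, so WK:KU = 17/23:6/23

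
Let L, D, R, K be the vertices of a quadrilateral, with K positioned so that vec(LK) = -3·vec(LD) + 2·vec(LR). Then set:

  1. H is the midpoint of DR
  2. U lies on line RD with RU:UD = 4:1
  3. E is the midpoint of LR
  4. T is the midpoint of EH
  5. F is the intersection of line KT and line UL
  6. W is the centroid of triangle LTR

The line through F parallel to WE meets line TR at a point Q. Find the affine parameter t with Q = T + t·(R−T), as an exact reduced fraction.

Set L = (0, 0), D = (1, 0), R = (0, 1), K = (-3, 2); any affine frame gives the same invariant.
1. H is the midpoint of DR ⇒ H = (1/2, 1/2)
2. U lies on line RD with RU:UD = 4:1 ⇒ U = (4/5, 1/5)
3. E is the midpoint of LR ⇒ E = (0, 1/2)
4. T is the midpoint of EH ⇒ T = (1/4, 1/2)
5. F is the intersection of line KT and line UL ⇒ F = (32/37, 8/37)
6. W is the centroid of triangle LTR ⇒ W = (1/12, 1/2)
through F parallel to WE: direction (-1/12, 0); meets TR at Q = (29/74, 8/37)
Q = T + t·(R−T) with t = -21/37

t = -21/37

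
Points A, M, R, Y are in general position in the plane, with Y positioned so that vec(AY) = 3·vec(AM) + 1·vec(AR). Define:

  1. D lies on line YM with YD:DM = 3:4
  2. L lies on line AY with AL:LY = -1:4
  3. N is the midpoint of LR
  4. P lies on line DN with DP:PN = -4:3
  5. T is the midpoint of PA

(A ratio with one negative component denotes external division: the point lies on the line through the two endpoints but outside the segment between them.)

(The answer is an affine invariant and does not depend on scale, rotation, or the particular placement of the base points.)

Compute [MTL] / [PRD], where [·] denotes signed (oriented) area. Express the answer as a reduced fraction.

Assign A = (0, 0), M = (1, 0), R = (0, 1), Y = (3, 1) — the answer is frame-independent, so this choice is without loss of generality.
1. D lies on line YM with YD:DM = 3:4 ⇒ D = (15/7, 4/7)
2. L lies on line AY with AL:LY = -1:4 ⇒ L = (-1, -1/3)
3. N is the midpoint of LR ⇒ N = (-1/2, 1/3)
4. P lies on line DN with DP:PN = -4:3 ⇒ P = (-59/7, -8/21)
5. T is the midpoint of PA ⇒ T = (-59/14, -4/21)
2·[MTL] = 19/14, 2·[PRD] = -46/7
[MTL]:[PRD] = 19/14:-46/7 = -19/92

[MTL]:[PRD] = -19/92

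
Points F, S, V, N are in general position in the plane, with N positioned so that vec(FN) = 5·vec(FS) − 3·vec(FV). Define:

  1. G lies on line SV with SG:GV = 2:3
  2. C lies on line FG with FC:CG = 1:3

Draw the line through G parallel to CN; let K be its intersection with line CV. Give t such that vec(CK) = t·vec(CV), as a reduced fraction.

t = 19/26

Set F = (0, 0), S = (1, 0), V = (0, 1), N = (5, -3); any affine frame gives the same invariant.
1. G lies on line SV with SG:GV = 2:3 ⇒ G = (3/5, 2/5)
2. C lies on line FG with FC:CG = 1:3 ⇒ C = (3/20, 1/10)
through G parallel to CN: direction (97/20, -31/10); meets CV at K = (21/520, 197/260)
K = C + t·(V−C) with t = 19/26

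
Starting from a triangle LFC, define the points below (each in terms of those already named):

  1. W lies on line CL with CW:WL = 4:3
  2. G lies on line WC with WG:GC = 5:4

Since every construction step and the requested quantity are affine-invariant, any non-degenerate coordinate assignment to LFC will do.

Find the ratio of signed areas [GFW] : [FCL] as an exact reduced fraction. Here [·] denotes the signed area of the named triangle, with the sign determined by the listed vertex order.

Work in coordinates with L = (0, 0), F = (1, 0), C = (0, 1).
1. W lies on line CL with CW:WL = 4:3 ⇒ W = (0, 3/7)
2. G lies on line WC with WG:GC = 5:4 ⇒ G = (0, 47/63)
2·[GFW] = -20/63, 2·[FCL] = 1
[GFW]:[FCL] = -20/63:1 = -20/63

[GFW]:[FCL] = -20/63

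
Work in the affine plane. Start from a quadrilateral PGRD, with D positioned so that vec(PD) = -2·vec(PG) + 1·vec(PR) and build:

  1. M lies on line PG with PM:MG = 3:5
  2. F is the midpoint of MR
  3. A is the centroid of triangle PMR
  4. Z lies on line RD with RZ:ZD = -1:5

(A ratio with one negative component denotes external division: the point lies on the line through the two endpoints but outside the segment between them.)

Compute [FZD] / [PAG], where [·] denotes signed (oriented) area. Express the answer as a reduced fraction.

[FZD]:[PAG] = -15/4

Work in coordinates with P = (0, 0), G = (1, 0), R = (0, 1), D = (-2, 1).
1. M lies on line PG with PM:MG = 3:5 ⇒ M = (3/8, 0)
2. F is the midpoint of MR ⇒ F = (3/16, 1/2)
3. A is the centroid of triangle PMR ⇒ A = (1/8, 1/3)
4. Z lies on line RD with RZ:ZD = -1:5 ⇒ Z = (1/2, 1)
2·[FZD] = 5/4, 2·[PAG] = -1/3
[FZD]:[PAG] = 5/4:-1/3 = -15/4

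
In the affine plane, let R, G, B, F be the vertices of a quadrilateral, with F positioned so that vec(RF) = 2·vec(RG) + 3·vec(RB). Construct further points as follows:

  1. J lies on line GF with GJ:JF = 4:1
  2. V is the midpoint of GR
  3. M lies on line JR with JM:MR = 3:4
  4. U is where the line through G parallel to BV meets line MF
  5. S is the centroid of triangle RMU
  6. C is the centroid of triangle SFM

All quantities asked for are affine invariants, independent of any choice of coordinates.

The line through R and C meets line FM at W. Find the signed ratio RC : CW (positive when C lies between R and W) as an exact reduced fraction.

Choose coordinates R = (0, 0), G = (1, 0), B = (0, 1), F = (2, 3).
1. J lies on line GF with GJ:JF = 4:1 ⇒ J = (9/5, 12/5)
2. V is the midpoint of GR ⇒ V = (1/2, 0)
3. M lies on line JR with JM:MR = 3:4 ⇒ M = (36/35, 48/35)
4. U is where the line through G parallel to BV meets line MF ⇒ U = (16/25, 18/25)
5. S is the centroid of triangle RMU ⇒ S = (292/525, 122/175)
6. C is the centroid of triangle SFM ⇒ C = (1882/1575, 887/525)
line RC meets FM at W = (941/700, 2661/1400)
C = R + t·(W−R) with t = 8/9, so RC:CW = 8/9:1/9

RC:CW = 8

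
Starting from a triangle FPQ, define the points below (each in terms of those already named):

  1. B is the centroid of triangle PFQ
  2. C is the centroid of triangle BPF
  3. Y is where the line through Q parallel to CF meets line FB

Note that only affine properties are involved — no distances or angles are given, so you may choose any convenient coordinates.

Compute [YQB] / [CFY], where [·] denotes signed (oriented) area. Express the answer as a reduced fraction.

Work in coordinates with F = (0, 0), P = (1, 0), Q = (0, 1).
1. B is the centroid of triangle PFQ ⇒ B = (1/3, 1/3)
2. C is the centroid of triangle BPF ⇒ C = (4/9, 1/9)
3. Y is where the line through Q parallel to CF meets line FB ⇒ Y = (4/3, 4/3)
2·[YQB] = 1, 2·[CFY] = -4/9
[YQB]:[CFY] = 1:-4/9 = -9/4

[YQB]:[CFY] = -9/4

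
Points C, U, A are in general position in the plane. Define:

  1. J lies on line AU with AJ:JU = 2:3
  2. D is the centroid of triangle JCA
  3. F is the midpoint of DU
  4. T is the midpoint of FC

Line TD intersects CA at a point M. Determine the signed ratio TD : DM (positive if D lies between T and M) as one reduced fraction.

Set C = (0, 0), U = (1, 0), A = (0, 1); any affine frame gives the same invariant.
1. J lies on line AU with AJ:JU = 2:3 ⇒ J = (2/5, 3/5)
2. D is the centroid of triangle JCA ⇒ D = (2/15, 8/15)
3. F is the midpoint of DU ⇒ F = (17/30, 4/15)
4. T is the midpoint of FC ⇒ T = (17/60, 2/15)
line TD meets CA at M = (0, 8/9)
D = T + t·(M−T) with t = 9/17, so TD:DM = 9/17:8/17

TD:DM = 9/8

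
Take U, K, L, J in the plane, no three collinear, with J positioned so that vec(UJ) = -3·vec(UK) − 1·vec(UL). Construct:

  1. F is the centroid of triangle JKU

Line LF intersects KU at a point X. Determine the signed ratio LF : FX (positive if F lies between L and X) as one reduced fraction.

LF:FX = -4

Choose coordinates U = (0, 0), K = (1, 0), L = (0, 1), J = (-3, -1).
1. F is the centroid of triangle JKU ⇒ F = (-2/3, -1/3)
line LF meets KU at X = (-1/2, 0)
F = L + t·(X−L) with t = 4/3, so LF:FX = 4/3:-1/3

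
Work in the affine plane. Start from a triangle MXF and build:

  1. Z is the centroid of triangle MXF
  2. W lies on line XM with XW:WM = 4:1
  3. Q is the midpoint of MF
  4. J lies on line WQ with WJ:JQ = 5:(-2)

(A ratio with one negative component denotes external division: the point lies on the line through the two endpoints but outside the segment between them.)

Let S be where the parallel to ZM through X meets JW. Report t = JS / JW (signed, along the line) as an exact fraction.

Set M = (0, 0), X = (1, 0), F = (0, 1); any affine frame gives the same invariant.
1. Z is the centroid of triangle MXF ⇒ Z = (1/3, 1/3)
2. W lies on line XM with XW:WM = 4:1 ⇒ W = (1/5, 0)
3. Q is the midpoint of MF ⇒ Q = (0, 1/2)
4. J lies on line WQ with WJ:JQ = 5:(-2) ⇒ J = (-2/15, 5/6)
through X parallel to ZM: direction (-1/3, -1/3); meets JW at S = (3/7, -4/7)
S = J + t·(W−J) with t = 59/35

t = 59/35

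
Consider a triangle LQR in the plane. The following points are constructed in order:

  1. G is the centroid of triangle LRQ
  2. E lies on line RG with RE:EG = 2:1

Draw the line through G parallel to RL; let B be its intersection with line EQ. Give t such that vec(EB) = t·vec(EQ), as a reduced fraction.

Work in coordinates with L = (0, 0), Q = (1, 0), R = (0, 1).
1. G is the centroid of triangle LRQ ⇒ G = (1/3, 1/3)
2. E lies on line RG with RE:EG = 2:1 ⇒ E = (2/9, 5/9)
through G parallel to RL: direction (0, -1); meets EQ at B = (1/3, 10/21)
B = E + t·(Q−E) with t = 1/7

t = 1/7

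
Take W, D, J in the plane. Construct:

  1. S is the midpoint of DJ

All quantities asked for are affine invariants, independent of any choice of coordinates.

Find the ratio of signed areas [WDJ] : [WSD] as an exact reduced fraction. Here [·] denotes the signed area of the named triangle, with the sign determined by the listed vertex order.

Choose coordinates W = (0, 0), D = (1, 0), J = (0, 1).
1. S is the midpoint of DJ ⇒ S = (1/2, 1/2)
2·[WDJ] = 1, 2·[WSD] = -1/2
[WDJ]:[WSD] = 1:-1/2 = -2

[WDJ]:[WSD] = -2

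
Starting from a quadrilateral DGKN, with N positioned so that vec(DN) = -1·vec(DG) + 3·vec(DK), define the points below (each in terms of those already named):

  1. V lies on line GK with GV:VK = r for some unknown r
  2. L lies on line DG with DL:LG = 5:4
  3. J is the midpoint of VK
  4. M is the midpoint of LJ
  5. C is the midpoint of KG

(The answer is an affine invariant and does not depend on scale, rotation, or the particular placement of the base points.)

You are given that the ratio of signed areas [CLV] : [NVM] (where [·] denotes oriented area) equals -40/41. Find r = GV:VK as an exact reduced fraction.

Set D = (0, 0), G = (1, 0), K = (0, 1), N = (-1, 3); any affine frame gives the same invariant.
1. With GV:VK = r, write λ = r/(r+1) so V = G + λ·(K−G); V is affine-linear in λ
2. L lies on line DG with DL:LG = 5:4 ⇒ L = (5/9, 0)
3. J is the midpoint of VK ⇒ J is an affine combination of earlier points and hence also affine-linear in λ
4. M is the midpoint of LJ ⇒ M is an affine combination of earlier points and hence also affine-linear in λ
5. C is the midpoint of KG ⇒ C = (1/2, 1/2)
Every point depending on V is an affine combination of V and λ-independent points, so each such coordinate is linear in λ; the λ² term in each signed area is a multiple of (K−G)×(K−G) = 0, so 2·[CLV] and 2·[NVM] are each linear in λ. Evaluating at λ=0 and λ=1:
  2·[CLV] = -4/9·λ + 2/9,   2·[NVM] = 35/36·λ − 11/12
So [CLV]:[NVM] = (-4/9·λ + 2/9) / (35/36·λ − 11/12). Setting this equal to -40/41:
  -4/9·λ + 2/9 = -40/41·(35/36·λ − 11/12)  ⇒  λ = 4/3
Then r = λ/(1−λ) = (4/3)/(-1/3) = -4. Check: with r = -4, V = (-1/3, 4/3) and [CLV]:[NVM] = -40/41 as required.

r = -4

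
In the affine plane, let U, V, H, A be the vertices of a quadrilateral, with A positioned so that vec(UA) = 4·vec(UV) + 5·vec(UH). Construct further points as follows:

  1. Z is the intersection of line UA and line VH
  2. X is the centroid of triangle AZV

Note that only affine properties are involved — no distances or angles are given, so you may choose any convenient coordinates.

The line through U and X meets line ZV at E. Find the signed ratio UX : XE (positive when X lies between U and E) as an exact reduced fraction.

Assign U = (0, 0), V = (1, 0), H = (0, 1), A = (4, 5) — the answer is frame-independent, so this choice is without loss of generality.
1. Z is the intersection of line UA and line VH ⇒ Z = (4/9, 5/9)
2. X is the centroid of triangle AZV ⇒ X = (49/27, 50/27)
line UX meets ZV at E = (49/99, 50/99)
X = U + t·(E−U) with t = 11/3, so UX:XE = 11/3:-8/3

UX:XE = -11/8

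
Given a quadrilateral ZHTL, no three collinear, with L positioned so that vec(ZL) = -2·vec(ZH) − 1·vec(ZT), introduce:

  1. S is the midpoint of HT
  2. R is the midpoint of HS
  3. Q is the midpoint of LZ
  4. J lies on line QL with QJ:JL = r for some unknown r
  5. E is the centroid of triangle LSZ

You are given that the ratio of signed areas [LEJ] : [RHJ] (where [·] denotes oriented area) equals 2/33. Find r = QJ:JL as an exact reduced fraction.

r = 3/4

Choose coordinates Z = (0, 0), H = (1, 0), T = (0, 1), L = (-2, -1).
1. S is the midpoint of HT ⇒ S = (1/2, 1/2)
2. R is the midpoint of HS ⇒ R = (3/4, 1/4)
3. Q is the midpoint of LZ ⇒ Q = (-1, -1/2)
4. With QJ:JL = r, write λ = r/(r+1) so J = Q + λ·(L−Q); J is affine-linear in λ
5. E is the centroid of triangle LSZ ⇒ E = (-1/2, -1/6)
Every point depending on J is an affine combination of J and λ-independent points, so each such coordinate is linear in λ; the λ² term in each signed area is a multiple of (L−Q)×(L−Q) = 0, so 2·[LEJ] and 2·[RHJ] are each linear in λ. Evaluating at λ=0 and λ=1:
  2·[LEJ] = 1/12·λ − 1/12,   2·[RHJ] = -3/8·λ − 5/8
So [LEJ]:[RHJ] = (1/12·λ − 1/12) / (-3/8·λ − 5/8). Setting this equal to 2/33:
  1/12·λ − 1/12 = 2/33·(-3/8·λ − 5/8)  ⇒  λ = 3/7
Then r = λ/(1−λ) = (3/7)/(4/7) = 3/4. Check: with r = 3/4, J = (-10/7, -5/7) and [LEJ]:[RHJ] = 2/33 as required.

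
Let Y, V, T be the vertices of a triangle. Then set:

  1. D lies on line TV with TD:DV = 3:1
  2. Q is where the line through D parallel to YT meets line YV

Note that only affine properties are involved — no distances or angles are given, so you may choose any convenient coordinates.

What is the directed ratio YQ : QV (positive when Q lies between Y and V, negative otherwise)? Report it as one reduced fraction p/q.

Set Y = (0, 0), V = (1, 0), T = (0, 1); any affine frame gives the same invariant.
1. D lies on line TV with TD:DV = 3:1 ⇒ D = (3/4, 1/4)
2. Q is where the line through D parallel to YT meets line YV ⇒ Q = (3/4, 0)
Q = Y + t·(V−Y) with t = 3/4, so YQ:QV = t:(1−t) = 3/4:1/4

YQ:QV = 3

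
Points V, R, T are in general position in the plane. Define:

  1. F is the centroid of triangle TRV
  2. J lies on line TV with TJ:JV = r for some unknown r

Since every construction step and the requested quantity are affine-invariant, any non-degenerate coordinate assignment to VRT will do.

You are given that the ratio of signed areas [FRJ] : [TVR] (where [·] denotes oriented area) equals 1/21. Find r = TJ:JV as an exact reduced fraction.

r = 3/4

Assign V = (0, 0), R = (1, 0), T = (0, 1) — the answer is frame-independent, so this choice is without loss of generality.
1. F is the centroid of triangle TRV ⇒ F = (1/3, 1/3)
2. With TJ:JV = r, write λ = r/(r+1) so J = T + λ·(V−T); J is affine-linear in λ
Every point depending on J is an affine combination of J and λ-independent points, so each such coordinate is linear in λ; the λ² term in each signed area is a multiple of (V−T)×(V−T) = 0, so 2·[FRJ] and 2·[TVR] are each linear in λ. Evaluating at λ=0 and λ=1:
  2·[FRJ] = -2/3·λ + 1/3,   2·[TVR] = 1
So [FRJ]:[TVR] = (-2/3·λ + 1/3) / (1). Setting this equal to 1/21:
  -2/3·λ + 1/3 = 1/21·(1)  ⇒  λ = 3/7
Then r = λ/(1−λ) = (3/7)/(4/7) = 3/4. Check: with r = 3/4, J = (0, 4/7) and [FRJ]:[TVR] = 1/21 as required.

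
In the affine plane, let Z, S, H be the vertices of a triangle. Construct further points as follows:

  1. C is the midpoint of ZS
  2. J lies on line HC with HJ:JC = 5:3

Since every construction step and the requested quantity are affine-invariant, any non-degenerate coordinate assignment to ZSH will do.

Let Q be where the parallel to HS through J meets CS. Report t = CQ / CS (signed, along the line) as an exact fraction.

t = 3/8

Work in coordinates with Z = (0, 0), S = (1, 0), H = (0, 1).
1. C is the midpoint of ZS ⇒ C = (1/2, 0)
2. J lies on line HC with HJ:JC = 5:3 ⇒ J = (5/16, 3/8)
through J parallel to HS: direction (1, -1); meets CS at Q = (11/16, 0)
Q = C + t·(S−C) with t = 3/8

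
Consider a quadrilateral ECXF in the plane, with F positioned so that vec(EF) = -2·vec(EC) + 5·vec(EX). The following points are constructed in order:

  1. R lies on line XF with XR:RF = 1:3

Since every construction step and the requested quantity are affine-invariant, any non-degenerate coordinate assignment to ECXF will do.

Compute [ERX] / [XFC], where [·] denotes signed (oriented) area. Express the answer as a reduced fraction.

Assign E = (0, 0), C = (1, 0), X = (0, 1), F = (-2, 5) — the answer is frame-independent, so this choice is without loss of generality.
1. R lies on line XF with XR:RF = 1:3 ⇒ R = (-1/2, 2)
2·[ERX] = -1/2, 2·[XFC] = -2
[ERX]:[XFC] = -1/2:-2 = 1/4

[ERX]:[XFC] = 1/4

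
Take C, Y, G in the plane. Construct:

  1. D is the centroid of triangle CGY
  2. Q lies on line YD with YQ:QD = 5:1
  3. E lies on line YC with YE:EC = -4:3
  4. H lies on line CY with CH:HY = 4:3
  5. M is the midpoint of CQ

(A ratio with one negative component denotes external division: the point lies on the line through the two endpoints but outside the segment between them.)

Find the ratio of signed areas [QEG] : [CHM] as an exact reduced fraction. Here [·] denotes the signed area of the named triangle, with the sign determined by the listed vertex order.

Assign C = (0, 0), Y = (1, 0), G = (0, 1) — the answer is frame-independent, so this choice is without loss of generality.
1. D is the centroid of triangle CGY ⇒ D = (1/3, 1/3)
2. Q lies on line YD with YQ:QD = 5:1 ⇒ Q = (4/9, 5/18)
3. E lies on line YC with YE:EC = -4:3 ⇒ E = (-3, 0)
4. H lies on line CY with CH:HY = 4:3 ⇒ H = (4/7, 0)
5. M is the midpoint of CQ ⇒ M = (2/9, 5/36)
2·[QEG] = -47/18, 2·[CHM] = 5/63
[QEG]:[CHM] = -47/18:5/63 = -329/10

[QEG]:[CHM] = -329/10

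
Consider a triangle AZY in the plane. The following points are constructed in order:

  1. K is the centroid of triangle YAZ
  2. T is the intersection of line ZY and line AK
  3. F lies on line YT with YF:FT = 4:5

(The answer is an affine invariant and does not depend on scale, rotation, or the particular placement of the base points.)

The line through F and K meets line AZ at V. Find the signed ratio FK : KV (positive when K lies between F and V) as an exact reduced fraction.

Choose coordinates A = (0, 0), Z = (1, 0), Y = (0, 1).
1. K is the centroid of triangle YAZ ⇒ K = (1/3, 1/3)
2. T is the intersection of line ZY and line AK ⇒ T = (1/2, 1/2)
3. F lies on line YT with YF:FT = 4:5 ⇒ F = (2/9, 7/9)
line FK meets AZ at V = (5/12, 0)
K = F + t·(V−F) with t = 4/7, so FK:KV = 4/7:3/7

FK:KV = 4/3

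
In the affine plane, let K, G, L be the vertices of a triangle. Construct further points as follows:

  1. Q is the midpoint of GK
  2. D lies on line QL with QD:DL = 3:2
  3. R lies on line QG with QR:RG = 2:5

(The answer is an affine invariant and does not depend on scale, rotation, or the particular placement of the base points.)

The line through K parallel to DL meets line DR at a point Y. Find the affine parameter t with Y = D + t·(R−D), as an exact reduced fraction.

Assign K = (0, 0), G = (1, 0), L = (0, 1) — the answer is frame-independent, so this choice is without loss of generality.
1. Q is the midpoint of GK ⇒ Q = (1/2, 0)
2. D lies on line QL with QD:DL = 3:2 ⇒ D = (1/5, 3/5)
3. R lies on line QG with QR:RG = 2:5 ⇒ R = (9/14, 0)
through K parallel to DL: direction (-1/5, 2/5); meets DR at Y = (-27/20, 27/10)
Y = D + t·(R−D) with t = -7/2

t = -7/2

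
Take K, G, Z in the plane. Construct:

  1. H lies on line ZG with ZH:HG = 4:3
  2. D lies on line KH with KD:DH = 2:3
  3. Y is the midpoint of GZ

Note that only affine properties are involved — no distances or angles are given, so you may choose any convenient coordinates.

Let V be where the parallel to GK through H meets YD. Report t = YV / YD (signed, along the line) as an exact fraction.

Work in coordinates with K = (0, 0), G = (1, 0), Z = (0, 1).
1. H lies on line ZG with ZH:HG = 4:3 ⇒ H = (4/7, 3/7)
2. D lies on line KH with KD:DH = 2:3 ⇒ D = (8/35, 6/35)
3. Y is the midpoint of GZ ⇒ Y = (1/2, 1/2)
through H parallel to GK: direction (-1, 0); meets YD at V = (71/161, 3/7)
V = Y + t·(D−Y) with t = 5/23

t = 5/23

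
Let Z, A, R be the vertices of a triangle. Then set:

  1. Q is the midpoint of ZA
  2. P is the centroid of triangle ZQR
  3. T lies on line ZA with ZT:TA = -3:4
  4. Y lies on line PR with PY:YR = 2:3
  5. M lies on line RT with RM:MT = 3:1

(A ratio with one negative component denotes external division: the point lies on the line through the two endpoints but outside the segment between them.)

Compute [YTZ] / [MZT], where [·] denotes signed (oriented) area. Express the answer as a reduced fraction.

[YTZ]:[MZT] = -12/5

Set Z = (0, 0), A = (1, 0), R = (0, 1); any affine frame gives the same invariant.
1. Q is the midpoint of ZA ⇒ Q = (1/2, 0)
2. P is the centroid of triangle ZQR ⇒ P = (1/6, 1/3)
3. T lies on line ZA with ZT:TA = -3:4 ⇒ T = (-3, 0)
4. Y lies on line PR with PY:YR = 2:3 ⇒ Y = (1/10, 3/5)
5. M lies on line RT with RM:MT = 3:1 ⇒ M = (-9/4, 1/4)
2·[YTZ] = 9/5, 2·[MZT] = -3/4
[YTZ]:[MZT] = 9/5:-3/4 = -12/5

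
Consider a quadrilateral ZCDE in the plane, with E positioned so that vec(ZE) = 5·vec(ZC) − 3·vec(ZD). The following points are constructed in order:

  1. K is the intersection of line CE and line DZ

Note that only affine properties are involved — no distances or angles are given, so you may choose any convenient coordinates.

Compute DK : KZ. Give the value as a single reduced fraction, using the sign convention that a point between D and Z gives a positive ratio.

Choose coordinates Z = (0, 0), C = (1, 0), D = (0, 1), E = (5, -3).
1. K is the intersection of line CE and line DZ ⇒ K = (0, 3/4)
K = D + t·(Z−D) with t = 1/4, so DK:KZ = t:(1−t) = 1/4:3/4

DK:KZ = 1/3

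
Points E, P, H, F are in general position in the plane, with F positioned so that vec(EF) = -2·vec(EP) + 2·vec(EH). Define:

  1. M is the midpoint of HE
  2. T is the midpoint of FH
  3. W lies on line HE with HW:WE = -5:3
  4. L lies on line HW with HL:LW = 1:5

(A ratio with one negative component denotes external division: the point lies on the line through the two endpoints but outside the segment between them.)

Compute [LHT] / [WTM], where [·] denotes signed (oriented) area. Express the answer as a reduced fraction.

Work in coordinates with E = (0, 0), P = (1, 0), H = (0, 1), F = (-2, 2).
1. M is the midpoint of HE ⇒ M = (0, 1/2)
2. T is the midpoint of FH ⇒ T = (-1, 3/2)
3. W lies on line HE with HW:WE = -5:3 ⇒ W = (0, -3/2)
4. L lies on line HW with HL:LW = 1:5 ⇒ L = (0, 7/12)
2·[LHT] = 5/12, 2·[WTM] = -2
[LHT]:[WTM] = 5/12:-2 = -5/24

[LHT]:[WTM] = -5/24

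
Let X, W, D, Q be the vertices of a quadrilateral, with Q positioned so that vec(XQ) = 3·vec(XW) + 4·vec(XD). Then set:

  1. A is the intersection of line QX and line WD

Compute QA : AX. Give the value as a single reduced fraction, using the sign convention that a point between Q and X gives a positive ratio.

Choose coordinates X = (0, 0), W = (1, 0), D = (0, 1), Q = (3, 4).
1. A is the intersection of line QX and line WD ⇒ A = (3/7, 4/7)
A = Q + t·(X−Q) with t = 6/7, so QA:AX = t:(1−t) = 6/7:1/7

QA:AX = 6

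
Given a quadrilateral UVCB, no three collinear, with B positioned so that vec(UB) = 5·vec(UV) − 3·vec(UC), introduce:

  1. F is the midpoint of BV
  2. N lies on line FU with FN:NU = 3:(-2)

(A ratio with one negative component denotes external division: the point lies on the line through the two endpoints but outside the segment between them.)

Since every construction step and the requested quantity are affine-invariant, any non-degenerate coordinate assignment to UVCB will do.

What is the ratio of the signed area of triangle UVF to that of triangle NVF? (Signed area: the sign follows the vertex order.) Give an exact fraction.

[UVF]:[NVF] = 1/3

Choose coordinates U = (0, 0), V = (1, 0), C = (0, 1), B = (5, -3).
1. F is the midpoint of BV ⇒ F = (3, -3/2)
2. N lies on line FU with FN:NU = 3:(-2) ⇒ N = (-6, 3)
2·[UVF] = -3/2, 2·[NVF] = -9/2
[UVF]:[NVF] = -3/2:-9/2 = 1/3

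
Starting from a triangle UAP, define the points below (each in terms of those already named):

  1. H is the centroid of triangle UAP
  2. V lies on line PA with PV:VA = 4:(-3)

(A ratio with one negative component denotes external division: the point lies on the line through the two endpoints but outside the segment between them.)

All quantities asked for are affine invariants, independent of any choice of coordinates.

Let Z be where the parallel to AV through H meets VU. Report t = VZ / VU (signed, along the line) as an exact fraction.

t = 1/3

Assign U = (0, 0), A = (1, 0), P = (0, 1) — the answer is frame-independent, so this choice is without loss of generality.
1. H is the centroid of triangle UAP ⇒ H = (1/3, 1/3)
2. V lies on line PA with PV:VA = 4:(-3) ⇒ V = (4, -3)
through H parallel to AV: direction (3, -3); meets VU at Z = (8/3, -2)
Z = V + t·(U−V) with t = 1/3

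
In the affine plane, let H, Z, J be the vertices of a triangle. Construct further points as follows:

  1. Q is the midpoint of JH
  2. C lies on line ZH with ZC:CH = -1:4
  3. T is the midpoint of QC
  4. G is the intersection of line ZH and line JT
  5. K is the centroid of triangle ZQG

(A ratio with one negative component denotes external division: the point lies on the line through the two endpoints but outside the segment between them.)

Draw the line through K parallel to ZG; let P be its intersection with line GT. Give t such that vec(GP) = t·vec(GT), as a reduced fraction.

Assign H = (0, 0), Z = (1, 0), J = (0, 1) — the answer is frame-independent, so this choice is without loss of generality.
1. Q is the midpoint of JH ⇒ Q = (0, 1/2)
2. C lies on line ZH with ZC:CH = -1:4 ⇒ C = (4/3, 0)
3. T is the midpoint of QC ⇒ T = (2/3, 1/4)
4. G is the intersection of line ZH and line JT ⇒ G = (8/9, 0)
5. K is the centroid of triangle ZQG ⇒ K = (17/27, 1/6)
through K parallel to ZG: direction (-1/9, 0); meets GT at P = (20/27, 1/6)
P = G + t·(T−G) with t = 2/3

t = 2/3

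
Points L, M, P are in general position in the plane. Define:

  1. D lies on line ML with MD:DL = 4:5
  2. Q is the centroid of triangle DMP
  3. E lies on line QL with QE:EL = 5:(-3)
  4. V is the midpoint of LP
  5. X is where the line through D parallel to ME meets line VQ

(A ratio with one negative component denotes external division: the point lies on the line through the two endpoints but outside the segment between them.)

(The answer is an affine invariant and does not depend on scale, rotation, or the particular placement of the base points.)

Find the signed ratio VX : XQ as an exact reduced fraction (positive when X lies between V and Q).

Work in coordinates with L = (0, 0), M = (1, 0), P = (0, 1).
1. D lies on line ML with MD:DL = 4:5 ⇒ D = (5/9, 0)
2. Q is the centroid of triangle DMP ⇒ Q = (14/27, 1/3)
3. E lies on line QL with QE:EL = 5:(-3) ⇒ E = (-7/9, -1/2)
4. V is the midpoint of LP ⇒ V = (0, 1/2)
5. X is where the line through D parallel to ME meets line VQ ⇒ X = (49/45, 3/20)
X = V + t·(Q−V) with t = 21/10, so VX:XQ = t:(1−t) = 21/10:-11/10

VX:XQ = -21/11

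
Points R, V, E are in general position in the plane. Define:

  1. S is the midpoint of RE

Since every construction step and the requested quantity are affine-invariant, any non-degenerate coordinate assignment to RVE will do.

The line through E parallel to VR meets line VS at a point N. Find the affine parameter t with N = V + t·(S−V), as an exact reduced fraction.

t = 2

Set R = (0, 0), V = (1, 0), E = (0, 1); any affine frame gives the same invariant.
1. S is the midpoint of RE ⇒ S = (0, 1/2)
through E parallel to VR: direction (-1, 0); meets VS at N = (-1, 1)
N = V + t·(S−V) with t = 2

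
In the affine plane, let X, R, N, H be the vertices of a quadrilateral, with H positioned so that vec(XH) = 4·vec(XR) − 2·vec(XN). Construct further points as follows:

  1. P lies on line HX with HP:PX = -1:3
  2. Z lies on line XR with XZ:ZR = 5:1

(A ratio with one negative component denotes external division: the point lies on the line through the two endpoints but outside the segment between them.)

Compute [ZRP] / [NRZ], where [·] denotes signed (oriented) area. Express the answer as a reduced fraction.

Assign X = (0, 0), R = (1, 0), N = (0, 1), H = (4, -2) — the answer is frame-independent, so this choice is without loss of generality.
1. P lies on line HX with HP:PX = -1:3 ⇒ P = (6, -3)
2. Z lies on line XR with XZ:ZR = 5:1 ⇒ Z = (5/6, 0)
2·[ZRP] = -1/2, 2·[NRZ] = -1/6
[ZRP]:[NRZ] = -1/2:-1/6 = 3

[ZRP]:[NRZ] = 3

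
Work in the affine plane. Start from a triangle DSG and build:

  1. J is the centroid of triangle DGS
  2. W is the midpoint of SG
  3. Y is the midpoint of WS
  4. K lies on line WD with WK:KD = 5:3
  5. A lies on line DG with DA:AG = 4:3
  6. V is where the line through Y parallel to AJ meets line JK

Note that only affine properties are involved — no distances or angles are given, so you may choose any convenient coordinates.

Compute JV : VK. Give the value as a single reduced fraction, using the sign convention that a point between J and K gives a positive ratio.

JV:VK = -6/13

Assign D = (0, 0), S = (1, 0), G = (0, 1) — the answer is frame-independent, so this choice is without loss of generality.
1. J is the centroid of triangle DGS ⇒ J = (1/3, 1/3)
2. W is the midpoint of SG ⇒ W = (1/2, 1/2)
3. Y is the midpoint of WS ⇒ Y = (3/4, 1/4)
4. K lies on line WD with WK:KD = 5:3 ⇒ K = (3/16, 3/16)
5. A lies on line DG with DA:AG = 4:3 ⇒ A = (0, 4/7)
6. V is where the line through Y parallel to AJ meets line JK ⇒ V = (11/24, 11/24)
V = J + t·(K−J) with t = -6/7, so JV:VK = t:(1−t) = -6/7:13/7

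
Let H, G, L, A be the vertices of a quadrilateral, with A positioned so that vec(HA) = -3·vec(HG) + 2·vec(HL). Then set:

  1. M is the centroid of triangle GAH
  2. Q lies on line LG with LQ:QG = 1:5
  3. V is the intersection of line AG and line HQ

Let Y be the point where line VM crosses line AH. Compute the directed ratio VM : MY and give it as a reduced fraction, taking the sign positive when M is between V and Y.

Choose coordinates H = (0, 0), G = (1, 0), L = (0, 1), A = (-3, 2).
1. M is the centroid of triangle GAH ⇒ M = (-2/3, 2/3)
2. Q lies on line LG with LQ:QG = 1:5 ⇒ Q = (1/6, 5/6)
3. V is the intersection of line AG and line HQ ⇒ V = (1/11, 5/11)
line VM meets AH at Y = (-36/29, 24/29)
M = V + t·(Y−V) with t = 29/51, so VM:MY = 29/51:22/51

VM:MY = 29/22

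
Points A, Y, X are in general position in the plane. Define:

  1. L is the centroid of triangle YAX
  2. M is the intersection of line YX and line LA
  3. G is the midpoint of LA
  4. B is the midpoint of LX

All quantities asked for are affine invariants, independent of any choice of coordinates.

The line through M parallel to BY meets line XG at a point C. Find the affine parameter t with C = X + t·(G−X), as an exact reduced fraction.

t = 1/7

Assign A = (0, 0), Y = (1, 0), X = (0, 1) — the answer is frame-independent, so this choice is without loss of generality.
1. L is the centroid of triangle YAX ⇒ L = (1/3, 1/3)
2. M is the intersection of line YX and line LA ⇒ M = (1/2, 1/2)
3. G is the midpoint of LA ⇒ G = (1/6, 1/6)
4. B is the midpoint of LX ⇒ B = (1/6, 2/3)
through M parallel to BY: direction (5/6, -2/3); meets XG at C = (1/42, 37/42)
C = X + t·(G−X) with t = 1/7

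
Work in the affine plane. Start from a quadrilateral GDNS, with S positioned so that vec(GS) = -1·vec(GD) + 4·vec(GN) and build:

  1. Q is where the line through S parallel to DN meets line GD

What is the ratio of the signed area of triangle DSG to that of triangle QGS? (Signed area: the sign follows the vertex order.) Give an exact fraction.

Assign G = (0, 0), D = (1, 0), N = (0, 1), S = (-1, 4) — the answer is frame-independent, so this choice is without loss of generality.
1. Q is where the line through S parallel to DN meets line GD ⇒ Q = (3, 0)
2·[DSG] = 4, 2·[QGS] = -12
[DSG]:[QGS] = 4:-12 = -1/3

[DSG]:[QGS] = -1/3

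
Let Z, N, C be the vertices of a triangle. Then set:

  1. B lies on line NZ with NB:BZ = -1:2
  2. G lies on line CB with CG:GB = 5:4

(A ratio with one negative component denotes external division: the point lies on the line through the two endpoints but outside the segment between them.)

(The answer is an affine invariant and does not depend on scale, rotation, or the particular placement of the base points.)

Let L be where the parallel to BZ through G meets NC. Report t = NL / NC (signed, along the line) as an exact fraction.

t = 4/9

Assign Z = (0, 0), N = (1, 0), C = (0, 1) — the answer is frame-independent, so this choice is without loss of generality.
1. B lies on line NZ with NB:BZ = -1:2 ⇒ B = (2, 0)
2. G lies on line CB with CG:GB = 5:4 ⇒ G = (10/9, 4/9)
through G parallel to BZ: direction (-2, 0); meets NC at L = (5/9, 4/9)
L = N + t·(C−N) with t = 4/9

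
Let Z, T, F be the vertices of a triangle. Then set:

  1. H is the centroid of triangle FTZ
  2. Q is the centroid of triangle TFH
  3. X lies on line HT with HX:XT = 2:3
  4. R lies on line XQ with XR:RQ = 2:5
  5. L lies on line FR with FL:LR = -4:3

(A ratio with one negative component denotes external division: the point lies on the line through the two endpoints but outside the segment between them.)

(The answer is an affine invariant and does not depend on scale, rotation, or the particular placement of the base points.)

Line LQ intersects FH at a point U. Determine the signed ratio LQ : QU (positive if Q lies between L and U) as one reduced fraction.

Work in coordinates with Z = (0, 0), T = (1, 0), F = (0, 1).
1. H is the centroid of triangle FTZ ⇒ H = (1/3, 1/3)
2. Q is the centroid of triangle TFH ⇒ Q = (4/9, 4/9)
3. X lies on line HT with HX:XT = 2:3 ⇒ X = (3/5, 1/5)
4. R lies on line XQ with XR:RQ = 2:5 ⇒ R = (5/9, 17/63)
5. L lies on line FR with FL:LR = -4:3 ⇒ L = (20/9, -121/63)
line LQ meets FH at U = (-4/75, 83/75)
Q = L + t·(U−L) with t = 25/32, so LQ:QU = 25/32:7/32

LQ:QU = 25/7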